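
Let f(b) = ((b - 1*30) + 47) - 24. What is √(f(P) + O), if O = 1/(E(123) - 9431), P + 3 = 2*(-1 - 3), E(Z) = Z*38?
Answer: I*√407327639/4757 ≈ 4.2427*I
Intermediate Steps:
E(Z) = 38*Z
P = -11 (P = -3 + 2*(-1 - 3) = -3 + 2*(-4) = -3 - 8 = -11)
O = -1/4757 (O = 1/(38*123 - 9431) = 1/(4674 - 9431) = 1/(-4757) = -1/4757 ≈ -0.00021022)
f(b) = -7 + b (f(b) = ((b - 30) + 47) - 24 = ((-30 + b) + 47) - 24 = (17 + b) - 24 = -7 + b)
√(f(P) + O) = √((-7 - 11) - 1/4757) = √(-18 - 1/4757) = √(-85627/4757) = I*√407327639/4757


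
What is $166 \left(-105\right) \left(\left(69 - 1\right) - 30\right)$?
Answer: $-662340$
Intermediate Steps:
$166 \left(-105\right) \left(\left(69 - 1\right) - 30\right) = - 17430 \left(68 - 30\right) = \left(-17430\right) 38 = -662340$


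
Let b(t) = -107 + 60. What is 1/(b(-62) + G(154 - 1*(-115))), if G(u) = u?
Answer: 1/222 ≈ 0.0045045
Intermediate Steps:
b(t) = -47
1/(b(-62) + G(154 - 1*(-115))) = 1/(-47 + (154 - 1*(-115))) = 1/(-47 + (154 + 115)) = 1/(-47 + 269) = 1/222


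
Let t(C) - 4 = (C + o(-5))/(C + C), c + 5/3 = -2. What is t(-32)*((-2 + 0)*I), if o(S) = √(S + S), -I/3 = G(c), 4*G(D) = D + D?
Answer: -99/2 + 11*I*√10/64 ≈ -49.5 + 0.54352*I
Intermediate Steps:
c = -11/3 (c = -5/3 - 2 = -11/3 ≈ -3.6667)
G(D) = D/2 (G(D) = (D + D)/4 = (2*D)/4 = D/2)
I = 11/2 (I = -3*(-11)/(2*3) = -3*(-11/6) = 11/2 ≈ 5.5000)
o(S) = √2*√S (o(S) = √(2*S) = √2*√S)
t(C) = 4 + (C + I*√10)/(2*C) (t(C) = 4 + (C + √2*√(-5))/(C + C) = 4 + (C + √2*(I*√5))/((2*C)) = 4 + (C + I*√10)*(1/(2*C)) = 4 + (C + I*√10)/(2*C))
t(-32)*((-2 + 0)*I) = ((½)*(9*(-32) + I*√10)/(-32))*((-2 + 0)*(11/2)) = ((½)*(-1/32)*(-288 + I*√10))*(-2*11/2) = (9/2 - I*√10/64)*(-11) = -99/2 + 11*I*√10/64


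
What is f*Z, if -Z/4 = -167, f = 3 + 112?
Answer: 76820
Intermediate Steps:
f = 115
Z = 668 (Z = -4*(-167) = 668)
f*Z = 115*668 = 76820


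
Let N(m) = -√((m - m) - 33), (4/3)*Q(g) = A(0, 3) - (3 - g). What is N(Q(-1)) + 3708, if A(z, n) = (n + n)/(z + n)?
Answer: 3708 - I*√33 ≈ 3708.0 - 5.7446*I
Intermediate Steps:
A(z, n) = 2*n/(n + z) (A(z, n) = (2*n)/(n + z) = 2*n/(n + z))
Q(g) = -¾ + 3*g/4 (Q(g) = 3*(2*3/(3 + 0) - (3 - g))/4 = 3*(2*3/3 + (-3 + g))/4 = 3*(2*3*(⅓) + (-3 + g))/4 = 3*(2 + (-3 + g))/4 = 3*(-1 + g)/4 = -¾ + 3*g/4)
N(m) = -I*√33 (N(m) = -√(0 - 33) = -√(-33) = -I*√33)
N(Q(-1)) + 3708 = -I*√33 + 3708 = 3708 - I*√33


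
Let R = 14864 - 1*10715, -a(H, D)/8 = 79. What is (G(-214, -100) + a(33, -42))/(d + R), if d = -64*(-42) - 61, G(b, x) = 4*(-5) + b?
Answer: -433/3388 ≈ -0.12780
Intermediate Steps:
a(H, D) = -632 (a(H, D) = -8*79 = -632)
G(b, x) = -20 + b
d = 2627 (d = 2688 - 61 = 2627)
R = 4149 (R = 14864 - 10715 = 4149)
(G(-214, -100) + a(33, -42))/(d + R) = ((-20 - 214) - 632)/(2627 + 4149) = (-234 - 632)/6776 = -866*1/6776 = -433/3388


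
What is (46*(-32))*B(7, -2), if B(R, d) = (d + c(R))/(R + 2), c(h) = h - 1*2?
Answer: -1472/3 ≈ -490.67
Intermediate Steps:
c(h) = -2 + h (c(h) = h - 2 = -2 + h)
B(R, d) = (-2 + R + d)/(2 + R) (B(R, d) = (d + (-2 + R))/(R + 2) = (-2 + R + d)/(2 + R))
(46*(-32))*B(7, -2) = (46*(-32))*((-2 + 7 - 2)/(2 + 7)) = -1472*3/9 = -1472*⅓ = -1472/3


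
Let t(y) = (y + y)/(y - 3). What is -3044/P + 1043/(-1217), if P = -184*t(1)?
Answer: -974115/55982 ≈ -17.401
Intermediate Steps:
t(y) = 2*y/(-3 + y) (t(y) = (2*y)/(-3 + y) = 2*y/(-3 + y))
P = 184 (P = -368/(-3 + 1) = -368/(-2) = -368*(-1)/2 = -184*(-1) = 184)
-3044/P + 1043/(-1217) = -3044/184 + 1043/(-1217) = -3044*1/184 + 1043*(-1/1217) = -761/46 - 1043/1217 = -974115/55982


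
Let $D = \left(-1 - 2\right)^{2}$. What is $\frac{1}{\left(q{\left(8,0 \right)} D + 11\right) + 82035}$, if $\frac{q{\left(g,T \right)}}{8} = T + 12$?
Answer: $\frac{1}{82910} \approx 1.2061 \cdot 10^{-5}$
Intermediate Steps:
$D = 9$ ($D = \left(-3\right)^{2} = 9$)
$q{\left(g,T \right)} = 96 + 8 T$ ($q{\left(g,T \right)} = 8 \left(T + 12\right) = 8 \left(12 + T\right) = 96 + 8 T$)
$\frac{1}{\left(q{\left(8,0 \right)} D + 11\right) + 82035} = \frac{1}{\left(\left(96 + 8 \cdot 0\right) 9 + 11\right) + 82035} = \frac{1}{\left(\left(96 + 0\right) 9 + 11\right) + 82035} = \frac{1}{\left(96 \cdot 9 + 11\right) + 82035} = \frac{1}{\left(864 + 11\right) + 82035} = \frac{1}{875 + 82035} = \frac{1}{82910}$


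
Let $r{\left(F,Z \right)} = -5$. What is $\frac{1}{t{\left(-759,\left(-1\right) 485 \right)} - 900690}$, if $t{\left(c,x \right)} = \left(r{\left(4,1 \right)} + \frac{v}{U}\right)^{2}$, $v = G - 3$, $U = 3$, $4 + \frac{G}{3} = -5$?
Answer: $- \frac{1}{900465} \approx -1.1105 \cdot 10^{-6}$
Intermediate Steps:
$G = -27$ ($G = -12 + 3 \left(-5\right) = -12 - 15 = -27$)
$v = -30$ ($v = -27 - 3 = -30$)
$t{\left(c,x \right)} = 225$ ($t{\left(c,x \right)} = \left(-5 - \frac{30}{3}\right)^{2} = \left(-5 - 10\right)^{2} = \left(-15\right)^{2} = 225$)
$\frac{1}{t{\left(-759,\left(-1\right) 485 \right)} - 900690} = \frac{1}{225 - 900690} = \frac{1}{-900465} = - \frac{1}{900465}$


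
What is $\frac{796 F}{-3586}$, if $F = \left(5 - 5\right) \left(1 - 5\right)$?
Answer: $0$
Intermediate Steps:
$F = 0$ ($F = 0 \left(-4\right) = 0$)
$\frac{796 F}{-3586} = \frac{796 \cdot 0}{-3586} = 0 \left(- \frac{1}{3586}\right) = 0$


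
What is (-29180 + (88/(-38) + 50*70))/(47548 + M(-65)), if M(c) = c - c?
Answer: -121991/225853 ≈ -0.54013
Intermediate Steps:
M(c) = 0
(-29180 + (88/(-38) + 50*70))/(47548 + M(-65)) = (-29180 + (88/(-38) + 50*70))/(47548 + 0) = (-29180 + (88*(-1/38) + 3500))/47548 = (-29180 + (-44/19 + 3500))*(1/47548) = (-29180 + 66456/19)*(1/47548) = -487964/19*1/47548 = -121991/225853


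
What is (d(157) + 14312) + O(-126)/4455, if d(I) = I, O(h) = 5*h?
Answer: 1432417/99 ≈ 14469.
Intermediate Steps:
(d(157) + 14312) + O(-126)/4455 = (157 + 14312) + (5*(-126))/4455 = 14469 - 630*1/4455 = 14469 - 14/99 = 1432417/99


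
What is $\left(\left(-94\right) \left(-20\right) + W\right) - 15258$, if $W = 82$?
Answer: $-13296$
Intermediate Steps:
$\left(\left(-94\right) \left(-20\right) + W\right) - 15258 = \left(\left(-94\right) \left(-20\right) + 82\right) - 15258 = \left(1880 + 82\right) - 15258 = 1962 - 15258 = -13296$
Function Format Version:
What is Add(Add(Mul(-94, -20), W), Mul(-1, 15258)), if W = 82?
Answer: -13296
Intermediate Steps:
Add(Add(Mul(-94, -20), W), Mul(-1, 15258)) = Add(Add(Mul(-94, -20), 82), Mul(-1, 15258)) = Add(Add(1880, 82), -15258) = Add(1962, -15258) = -13296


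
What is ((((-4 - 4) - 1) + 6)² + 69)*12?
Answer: 936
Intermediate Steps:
((((-4 - 4) - 1) + 6)² + 69)*12 = (((-8 - 1) + 6)² + 69)*12 = ((-9 + 6)² + 69)*12 = ((-3)² + 69)*12 = (9 + 69)*12 = 78*12 = 936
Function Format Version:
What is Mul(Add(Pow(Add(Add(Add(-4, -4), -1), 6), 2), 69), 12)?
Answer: 936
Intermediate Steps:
Mul(Add(Pow(Add(Add(Add(-4, -4), -1), 6), 2), 69), 12) = Mul(Add(Pow(Add(Add(-8, -1), 6), 2), 69), 12) = Mul(Add(Pow(Add(-9, 6), 2), 69), 12) = Mul(Add(Pow(-3, 2), 69), 12) = Mul(Add(9, 69), 12) = Mul(78, 12) = 936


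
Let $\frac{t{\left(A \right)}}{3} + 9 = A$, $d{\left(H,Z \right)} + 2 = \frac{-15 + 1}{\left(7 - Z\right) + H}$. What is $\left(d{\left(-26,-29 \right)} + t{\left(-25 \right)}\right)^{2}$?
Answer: $\frac{277729}{25} \approx 11109.0$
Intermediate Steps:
$d{\left(H,Z \right)} = -2 - \frac{14}{7 + H - Z}$ ($d{\left(H,Z \right)} = -2 + \frac{-15 + 1}{\left(7 - Z\right) + H} = -2 - \frac{14}{7 + H - Z}$)
$t{\left(A \right)} = -27 + 3 A$
$\left(d{\left(-26,-29 \right)} + t{\left(-25 \right)}\right)^{2} = \left(\frac{2 \left(-14 - 29 - -26\right)}{7 - 26 - -29} + \left(-27 + 3 \left(-25\right)\right)\right)^{2} = \left(\frac{2 \left(-14 - 29 + 26\right)}{7 - 26 + 29} - 102\right)^{2} = \left(2 \cdot \frac{1}{10} \left(-17\right) - 102\right)^{2} = \left(- \frac{17}{5} - 102\right)^{2} = \left(- \frac{527}{5}\right)^{2} = \frac{277729}{25}$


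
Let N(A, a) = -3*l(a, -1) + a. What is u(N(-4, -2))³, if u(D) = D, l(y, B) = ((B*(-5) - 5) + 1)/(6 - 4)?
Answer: -343/8 ≈ -42.875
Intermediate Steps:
l(y, B) = -2 - 5*B/2 (l(y, B) = ((-5*B - 5) + 1)/2 = ((-5 - 5*B) + 1)*(½) = (-4 - 5*B)*(½) = -2 - 5*B/2)
N(A, a) = -3/2 + a (N(A, a) = -3*(-2 - 5/2*(-1)) + a = -3*(-2 + 5/2) + a = -3*½ + a = -3/2 + a)
u(N(-4, -2))³ = (-3/2 - 2)³ = (-7/2)³ = -343/8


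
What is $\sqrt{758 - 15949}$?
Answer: $i \sqrt{15191} \approx 123.25 i$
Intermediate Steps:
$\sqrt{758 - 15949} = \sqrt{-15191} = i \sqrt{15191}$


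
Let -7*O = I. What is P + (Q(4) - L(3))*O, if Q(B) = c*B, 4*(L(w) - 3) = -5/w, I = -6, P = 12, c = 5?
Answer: 377/14 ≈ 26.929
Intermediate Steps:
L(w) = 3 - 5/(4*w) (L(w) = 3 + (-5/w)/4 = 3 - 5/(4*w))
Q(B) = 5*B
O = 6/7 (O = -⅐*(-6) = 6/7 ≈ 0.85714)
P + (Q(4) - L(3))*O = 12 + (5*4 - (3 - 5/4/3))*(6/7) = 12 + (20 - (3 - 5/4*⅓))*(6/7) = 12 + (20 - (3 - 5/12))*(6/7) = 12 + (20 - 1*31/12)*(6/7) = 12 + (20 - 31/12)*(6/7) = 12 + (209/12)*(6/7) = 12 + 209/14 = 377/14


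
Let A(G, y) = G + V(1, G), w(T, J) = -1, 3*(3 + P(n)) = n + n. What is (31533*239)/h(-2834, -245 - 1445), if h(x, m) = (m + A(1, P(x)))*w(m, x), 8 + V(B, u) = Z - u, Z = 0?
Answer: 2512129/566 ≈ 4438.4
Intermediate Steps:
V(B, u) = -8 - u (V(B, u) = -8 + (0 - u) = -8 - u)
P(n) = -3 + 2*n/3 (P(n) = -3 + (n + n)/3 = -3 + (2*n)/3 = -3 + 2*n/3)
A(G, y) = -8 (A(G, y) = G + (-8 - G) = -8)
h(x, m) = 8 - m (h(x, m) = (m - 8)*(-1) = (-8 + m)*(-1) = 8 - m)
(31533*239)/h(-2834, -245 - 1445) = (31533*239)/(8 - (-245 - 1445)) = 7536387/(8 - 1*(-1690)) = 7536387/(8 + 1690) = 7536387/1698 = 7536387*(1/1698) = 2512129/566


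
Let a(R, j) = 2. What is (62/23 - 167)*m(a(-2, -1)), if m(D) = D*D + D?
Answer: -22674/23 ≈ -985.83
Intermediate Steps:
m(D) = D + D² (m(D) = D² + D = D + D²)
(62/23 - 167)*m(a(-2, -1)) = (62/23 - 167)*(2*(1 + 2)) = (62*(1/23) - 167)*(2*3) = (62/23 - 167)*6 = -3779/23*6 = -22674/23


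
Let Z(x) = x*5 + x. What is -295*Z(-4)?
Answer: 7080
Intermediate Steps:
Z(x) = 6*x (Z(x) = 5*x + x = 6*x)
-295*Z(-4) = -1770*(-4) = -295*(-24) = 7080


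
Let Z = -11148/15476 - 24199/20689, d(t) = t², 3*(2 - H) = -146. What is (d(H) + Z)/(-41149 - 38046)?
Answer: -1848015224498/57053002126455 ≈ -0.032391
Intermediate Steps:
H = 152/3 (H = 2 - ⅓*(-146) = 2 + 146/3 = 152/3 ≈ 50.667)
Z = -151286174/80045741 (Z = -11148*1/15476 - 24199*1/20689 = -2787/3869 - 24199/20689 = -151286174/80045741 ≈ -1.8900)
(d(H) + Z)/(-41149 - 38046) = ((152/3)² - 151286174/80045741)/(-41149 - 38046) = (23104/9 - 151286174/80045741)/(-79195) = (1848015224498/720411669)*(-1/79195) = -1848015224498/57053002126455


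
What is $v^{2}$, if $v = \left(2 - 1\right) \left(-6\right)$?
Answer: $36$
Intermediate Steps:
$v = -6$ ($v = 1 \left(-6\right) = -6$)
$v^{2} = \left(-6\right)^{2} = 36$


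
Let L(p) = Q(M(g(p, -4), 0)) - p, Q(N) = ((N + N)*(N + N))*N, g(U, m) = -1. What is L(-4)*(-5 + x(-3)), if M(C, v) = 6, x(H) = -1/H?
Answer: -12152/3 ≈ -4050.7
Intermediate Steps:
Q(N) = 4*N**3 (Q(N) = ((2*N)*(2*N))*N = (4*N**2)*N = 4*N**3)
L(p) = 864 - p (L(p) = 4*6**3 - p = 4*216 - p = 864 - p)
L(-4)*(-5 + x(-3)) = (864 - 1*(-4))*(-5 - 1/(-3)) = (864 + 4)*(-5 - 1*(-1/3)) = 868*(-5 + 1/3) = 868*(-14/3) = -12152/3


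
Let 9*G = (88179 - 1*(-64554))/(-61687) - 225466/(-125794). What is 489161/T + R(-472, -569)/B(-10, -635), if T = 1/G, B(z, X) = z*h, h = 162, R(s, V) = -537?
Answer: -77843025110968019/2095160709060 ≈ -37154.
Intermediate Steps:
B(z, X) = 162*z (B(z, X) = z*162 = 162*z)
G = -2652286930/34919345151 (G = ((88179 - 1*(-64554))/(-61687) - 225466/(-125794))/9 = ((88179 + 64554)*(-1/61687) - 225466*(-1/125794))/9 = (152733*(-1/61687) + 112733/62897)/9 = (-152733/61687 + 112733/62897)/9 = (⅑)*(-2652286930/3879927239) = -2652286930/34919345151 ≈ -0.075955)
T = -34919345151/2652286930 (T = 1/(-2652286930/34919345151) = -34919345151/2652286930 ≈ -13.166)
489161/T + R(-472, -569)/B(-10, -635) = 489161/(-34919345151/2652286930) - 537/(162*(-10)) = 489161*(-2652286930/34919345151) - 537/(-1620) = -1297395326965730/34919345151 - 537*(-1/1620) = -1297395326965730/34919345151 + 179/540 = -77843025110968019/2095160709060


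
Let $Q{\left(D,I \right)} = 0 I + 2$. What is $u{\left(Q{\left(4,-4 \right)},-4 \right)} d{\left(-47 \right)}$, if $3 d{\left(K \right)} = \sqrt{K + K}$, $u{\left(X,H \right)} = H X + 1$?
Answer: $- \frac{7 i \sqrt{94}}{3} \approx - 22.622 i$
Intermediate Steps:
$Q{\left(D,I \right)} = 2$ ($Q{\left(D,I \right)} = 0 + 2 = 2$)
$u{\left(X,H \right)} = 1 + H X$
$d{\left(K \right)} = \frac{\sqrt{2} \sqrt{K}}{3}$ ($d{\left(K \right)} = \frac{\sqrt{K + K}}{3} = \frac{\sqrt{2 K}}{3} = \frac{\sqrt{2} \sqrt{K}}{3}$)
$u{\left(Q{\left(4,-4 \right)},-4 \right)} d{\left(-47 \right)} = \left(1 - 8\right) \frac{\sqrt{2} \sqrt{-47}}{3} = \left(1 - 8\right) \frac{\sqrt{2} i \sqrt{47}}{3} = - 7 \frac{i \sqrt{94}}{3} = - \frac{7 i \sqrt{94}}{3}$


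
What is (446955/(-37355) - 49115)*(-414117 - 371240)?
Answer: 288247660297492/7471 ≈ 3.8582e+10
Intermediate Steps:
(446955/(-37355) - 49115)*(-414117 - 371240) = (446955*(-1/37355) - 49115)*(-785357) = (-89391/7471 - 49115)*(-785357) = -367027556/7471*(-785357) = 288247660297492/7471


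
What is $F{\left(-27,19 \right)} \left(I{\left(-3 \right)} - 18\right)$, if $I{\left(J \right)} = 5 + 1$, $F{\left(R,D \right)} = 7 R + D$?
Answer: $2040$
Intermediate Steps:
$F{\left(R,D \right)} = D + 7 R$
$I{\left(J \right)} = 6$
$F{\left(-27,19 \right)} \left(I{\left(-3 \right)} - 18\right) = \left(19 + 7 \left(-27\right)\right) \left(6 - 18\right) = \left(19 - 189\right) \left(-12\right) = \left(-170\right) \left(-12\right) = 2040$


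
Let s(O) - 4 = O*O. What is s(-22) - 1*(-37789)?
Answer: 38277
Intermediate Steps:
s(O) = 4 + O² (s(O) = 4 + O*O = 4 + O²)
s(-22) - 1*(-37789) = (4 + (-22)²) - 1*(-37789) = (4 + 484) + 37789 = 488 + 37789 = 38277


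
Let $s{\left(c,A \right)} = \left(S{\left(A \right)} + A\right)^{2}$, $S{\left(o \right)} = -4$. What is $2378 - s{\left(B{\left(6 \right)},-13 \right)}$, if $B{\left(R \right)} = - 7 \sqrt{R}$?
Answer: $2089$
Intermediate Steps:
$s{\left(c,A \right)} = \left(-4 + A\right)^{2}$
$2378 - s{\left(B{\left(6 \right)},-13 \right)} = 2378 - \left(-4 - 13\right)^{2} = 2378 - \left(-17\right)^{2} = 2378 - 289 = 2089$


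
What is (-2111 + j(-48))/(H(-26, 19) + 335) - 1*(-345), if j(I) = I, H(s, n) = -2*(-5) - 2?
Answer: 116176/343 ≈ 338.71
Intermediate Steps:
H(s, n) = 8 (H(s, n) = 10 - 2 = 8)
(-2111 + j(-48))/(H(-26, 19) + 335) - 1*(-345) = (-2111 - 48)/(8 + 335) - 1*(-345) = -2159/343 + 345 = 116176/343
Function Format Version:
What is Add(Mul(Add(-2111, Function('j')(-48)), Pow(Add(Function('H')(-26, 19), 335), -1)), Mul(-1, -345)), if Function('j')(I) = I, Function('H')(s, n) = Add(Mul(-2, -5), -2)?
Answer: Rational(116176, 343) ≈ 338.71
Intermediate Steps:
Function('H')(s, n) = 8 (Function('H')(s, n) = Add(10, -2) = 8)
Add(Mul(Add(-2111, Function('j')(-48)), Pow(Add(Function('H')(-26, 19), 335), -1)), Mul(-1, -345)) = Add(Mul(Add(-2111, -48), Pow(Add(8, 335), -1)), Mul(-1, -345)) = Add(Mul(-2159, Pow(343, -1)), 345) = Add(Mul(-2159, Rational(1, 343)), 345) = Add(Rational(-2159, 343), 345) = Rational(116176, 343)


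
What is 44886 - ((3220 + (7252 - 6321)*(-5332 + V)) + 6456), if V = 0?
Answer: 4999302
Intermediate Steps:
44886 - ((3220 + (7252 - 6321)*(-5332 + V)) + 6456) = 44886 - ((3220 + (7252 - 6321)*(-5332 + 0)) + 6456) = 44886 - ((3220 + 931*(-5332)) + 6456) = 44886 - ((3220 - 4964092) + 6456) = 44886 - (-4960872 + 6456) = 44886 - 1*(-4954416) = 44886 + 4954416 = 4999302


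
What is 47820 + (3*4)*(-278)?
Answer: 44484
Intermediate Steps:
47820 + (3*4)*(-278) = 47820 + 12*(-278) = 47820 - 3336 = 44484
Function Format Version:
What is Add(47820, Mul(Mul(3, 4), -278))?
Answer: 44484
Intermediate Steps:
Add(47820, Mul(Mul(3, 4), -278)) = Add(47820, Mul(12, -278)) = Add(47820, -3336) = 44484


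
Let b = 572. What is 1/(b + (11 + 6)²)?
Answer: 1/861 ≈ 0.0011614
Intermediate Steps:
1/(b + (11 + 6)²) = 1/(572 + (11 + 6)²) = 1/(572 + 17²) = 1/(572 + 289) = 1/861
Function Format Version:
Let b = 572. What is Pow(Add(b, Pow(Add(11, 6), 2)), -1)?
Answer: Rational(1, 861) ≈ 0.0011614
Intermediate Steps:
Pow(Add(b, Pow(Add(11, 6), 2)), -1) = Pow(Add(572, Pow(Add(11, 6), 2)), -1) = Pow(Add(572, Pow(17, 2)), -1) = Pow(Add(572, 289), -1) = Pow(861, -1) = Rational(1, 861)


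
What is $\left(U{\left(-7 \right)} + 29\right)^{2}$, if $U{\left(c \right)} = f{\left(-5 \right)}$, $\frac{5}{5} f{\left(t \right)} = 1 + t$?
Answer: $625$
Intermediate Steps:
$f{\left(t \right)} = 1 + t$
$U{\left(c \right)} = -4$ ($U{\left(c \right)} = 1 - 5 = -4$)
$\left(U{\left(-7 \right)} + 29\right)^{2} = \left(-4 + 29\right)^{2} = 25^{2} = 625$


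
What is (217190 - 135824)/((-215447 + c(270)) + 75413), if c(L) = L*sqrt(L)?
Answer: -316500179/544162171 - 1830735*sqrt(30)/544162171 ≈ -0.60006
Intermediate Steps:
c(L) = L**(3/2)
(217190 - 135824)/((-215447 + c(270)) + 75413) = (217190 - 135824)/((-215447 + 270**(3/2)) + 75413) = 81366/((-215447 + 810*sqrt(30)) + 75413) = 81366/(-140034 + 810*sqrt(30))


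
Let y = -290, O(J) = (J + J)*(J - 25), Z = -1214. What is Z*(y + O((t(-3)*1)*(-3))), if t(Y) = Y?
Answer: 701692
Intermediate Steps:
O(J) = 2*J*(-25 + J) (O(J) = (2*J)*(-25 + J) = 2*J*(-25 + J))
Z*(y + O((t(-3)*1)*(-3))) = -1214*(-290 + 2*(-3*1*(-3))*(-25 - 3*1*(-3))) = -1214*(-290 + 2*(-3*(-3))*(-25 - 3*(-3))) = -1214*(-290 + 2*9*(-25 + 9)) = -1214*(-290 + 2*9*(-16)) = -1214*(-290 - 288) = -1214*(-578) = 701692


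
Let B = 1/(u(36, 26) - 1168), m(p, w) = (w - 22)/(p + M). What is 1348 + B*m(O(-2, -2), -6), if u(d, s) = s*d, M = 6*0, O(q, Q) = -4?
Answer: 312729/232 ≈ 1348.0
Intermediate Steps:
M = 0
u(d, s) = d*s
m(p, w) = (-22 + w)/p (m(p, w) = (w - 22)/(p + 0) = (-22 + w)/p)
B = -1/232 (B = 1/(36*26 - 1168) = 1/(936 - 1168) = 1/(-232) = -1/232 ≈ -0.0043103)
1348 + B*m(O(-2, -2), -6) = 1348 - (-22 - 6)/(232*(-4)) = 1348 - (-1)*(-28)/928 = 1348 - 1/232*7 = 1348 - 7/232 = 312729/232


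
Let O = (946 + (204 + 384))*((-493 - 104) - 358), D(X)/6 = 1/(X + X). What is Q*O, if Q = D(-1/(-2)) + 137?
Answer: -209490710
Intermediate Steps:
D(X) = 3/X (D(X) = 6/(X + X) = 6/((2*X)) = 6*(1/(2*X)) = 3/X)
O = -1464970 (O = (946 + 588)*(-597 - 358) = 1534*(-955) = -1464970)
Q = 143 (Q = 3/((-1/(-2))) + 137 = 3/((-1*(-½))) + 137 = 3/(½) + 137 = 3*2 + 137 = 6 + 137 = 143)
Q*O = 143*(-1464970) = -209490710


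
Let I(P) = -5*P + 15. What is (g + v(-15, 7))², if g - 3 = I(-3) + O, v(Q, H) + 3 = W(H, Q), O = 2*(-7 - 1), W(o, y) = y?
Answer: 1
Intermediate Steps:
I(P) = 15 - 5*P
O = -16 (O = 2*(-8) = -16)
v(Q, H) = -3 + Q
g = 17 (g = 3 + ((15 - 5*(-3)) - 16) = 3 + ((15 + 15) - 16) = 3 + (30 - 16) = 3 + 14 = 17)
(g + v(-15, 7))² = (17 + (-3 - 15))² = (17 - 18)² = (-1)² = 1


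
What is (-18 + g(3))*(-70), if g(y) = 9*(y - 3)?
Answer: 1260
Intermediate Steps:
g(y) = -27 + 9*y (g(y) = 9*(-3 + y) = -27 + 9*y)
(-18 + g(3))*(-70) = (-18 + (-27 + 9*3))*(-70) = (-18 + (-27 + 27))*(-70) = (-18 + 0)*(-70) = -18*(-70) = 1260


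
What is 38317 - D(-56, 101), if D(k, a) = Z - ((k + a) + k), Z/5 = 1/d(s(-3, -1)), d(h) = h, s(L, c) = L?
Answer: 114923/3 ≈ 38308.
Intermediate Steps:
Z = -5/3 (Z = 5/(-3) = 5*(-⅓) = -5/3 ≈ -1.6667)
D(k, a) = -5/3 - a - 2*k (D(k, a) = -5/3 - ((k + a) + k) = -5/3 - ((a + k) + k) = -5/3 - (a + 2*k) = -5/3 + (-a - 2*k) = -5/3 - a - 2*k)
38317 - D(-56, 101) = 38317 - (-5/3 - 1*101 - 2*(-56)) = 38317 - (-5/3 - 101 + 112) = 38317 - 1*28/3 = 38317 - 28/3 = 114923/3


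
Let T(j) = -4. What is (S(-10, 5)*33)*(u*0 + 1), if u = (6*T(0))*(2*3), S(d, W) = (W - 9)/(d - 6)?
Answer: 33/4 ≈ 8.2500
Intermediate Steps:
S(d, W) = (-9 + W)/(-6 + d)
u = -144 (u = (6*(-4))*(2*3) = -24*6 = -144)
(S(-10, 5)*33)*(u*0 + 1) = (((-9 + 5)/(-6 - 10))*33)*(-144*0 + 1) = ((-4/(-16))*33)*(0 + 1) = (-1/16*(-4)*33)*1 = ((¼)*33)*1 = (33/4)*1 = 33/4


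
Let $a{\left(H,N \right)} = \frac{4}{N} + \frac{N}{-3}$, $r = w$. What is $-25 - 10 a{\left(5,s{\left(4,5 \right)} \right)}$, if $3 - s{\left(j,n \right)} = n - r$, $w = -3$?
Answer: $- \frac{101}{3} \approx -33.667$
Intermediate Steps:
$r = -3$
$s{\left(j,n \right)} = - n$ ($s{\left(j,n \right)} = 3 - \left(n - -3\right) = 3 - \left(n + 3\right) = 3 - \left(3 + n\right) = - n$)
$a{\left(H,N \right)} = \frac{4}{N} - \frac{N}{3}$ ($a{\left(H,N \right)} = \frac{4}{N} + N \left(- \frac{1}{3}\right) = \frac{4}{N} - \frac{N}{3}$)
$-25 - 10 a{\left(5,s{\left(4,5 \right)} \right)} = -25 - 10 \left(\frac{4}{\left(-1\right) 5} - \frac{\left(-1\right) 5}{3}\right) = -25 - 10 \left(\frac{4}{-5} - - \frac{5}{3}\right) = -25 - 10 \left(4 \left(- \frac{1}{5}\right) + \frac{5}{3}\right) = -25 - 10 \left(- \frac{4}{5} + \frac{5}{3}\right) = -25 - \frac{26}{3} = - \frac{101}{3}$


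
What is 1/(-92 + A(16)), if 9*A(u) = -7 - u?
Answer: -9/851 ≈ -0.010576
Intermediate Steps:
A(u) = -7/9 - u/9 (A(u) = (-7 - u)/9 = -7/9 - u/9)
1/(-92 + A(16)) = 1/(-92 + (-7/9 - ⅑*16)) = 1/(-92 + (-7/9 - 16/9)) = 1/(-92 - 23/9) = 1/(-851/9) = -9/851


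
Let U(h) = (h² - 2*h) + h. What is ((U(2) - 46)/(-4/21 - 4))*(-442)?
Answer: -4641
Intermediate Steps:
U(h) = h² - h
((U(2) - 46)/(-4/21 - 4))*(-442) = ((2*(-1 + 2) - 46)/(-4/21 - 4))*(-442) = ((2*1 - 46)/(-4*1/21 - 4))*(-442) = ((2 - 46)/(-4/21 - 4))*(-442) = -44/(-88/21)*(-442) = -44*(-21/88)*(-442) = (21/2)*(-442) = -4641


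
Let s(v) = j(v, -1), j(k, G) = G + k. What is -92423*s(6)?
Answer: -462115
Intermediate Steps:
s(v) = -1 + v
-92423*s(6) = -92423*(-1 + 6) = -92423*5 = -462115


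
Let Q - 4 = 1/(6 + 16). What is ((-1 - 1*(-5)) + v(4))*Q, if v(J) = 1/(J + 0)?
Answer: 1513/88 ≈ 17.193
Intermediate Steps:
v(J) = 1/J
Q = 89/22 (Q = 4 + 1/(6 + 16) = 4 + 1/22 = 89/22 ≈ 4.0455)
((-1 - 1*(-5)) + v(4))*Q = ((-1 - 1*(-5)) + 1/4)*(89/22) = ((-1 + 5) + ¼)*(89/22) = (4 + ¼)*(89/22) = (17/4)*(89/22) = 1513/88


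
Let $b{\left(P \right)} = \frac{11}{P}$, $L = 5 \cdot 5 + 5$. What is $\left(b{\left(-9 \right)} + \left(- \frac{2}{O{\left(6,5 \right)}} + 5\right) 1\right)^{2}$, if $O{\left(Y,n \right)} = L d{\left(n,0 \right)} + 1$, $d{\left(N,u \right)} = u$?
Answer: $\frac{256}{81} \approx 3.1605$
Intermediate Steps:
$L = 30$ ($L = 25 + 5 = 30$)
$O{\left(Y,n \right)} = 1$ ($O{\left(Y,n \right)} = 30 \cdot 0 + 1 = 0 + 1 = 1$)
$\left(b{\left(-9 \right)} + \left(- \frac{2}{O{\left(6,5 \right)}} + 5\right) 1\right)^{2} = \left(\frac{11}{-9} + \left(- \frac{2}{1} + 5\right) 1\right)^{2} = \left(11 \left(- \frac{1}{9}\right) + \left(\left(-2\right) 1 + 5\right) 1\right)^{2} = \left(- \frac{11}{9} + \left(-2 + 5\right) 1\right)^{2} = \left(- \frac{11}{9} + 3 \cdot 1\right)^{2} = \left(- \frac{11}{9} + 3\right)^{2} = \left(\frac{16}{9}\right)^{2} = \frac{256}{81}$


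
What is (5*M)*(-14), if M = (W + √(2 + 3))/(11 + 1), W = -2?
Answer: 35/3 - 35*√5/6 ≈ -1.3771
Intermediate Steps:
M = -⅙ + √5/12 (M = (-2 + √(2 + 3))/(11 + 1) = (-2 + √5)/12 = (-2 + √5)*(1/12) = -⅙ + √5/12 ≈ 0.019672)
(5*M)*(-14) = (5*(-⅙ + √5/12))*(-14) = (-⅚ + 5*√5/12)*(-14) = 35/3 - 35*√5/6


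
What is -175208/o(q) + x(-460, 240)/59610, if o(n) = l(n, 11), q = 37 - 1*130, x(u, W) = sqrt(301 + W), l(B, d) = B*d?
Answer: 15928/93 + sqrt(541)/59610 ≈ 171.27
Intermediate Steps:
q = -93 (q = 37 - 130 = -93)
o(n) = 11*n (o(n) = n*11 = 11*n)
-175208/o(q) + x(-460, 240)/59610 = -175208/(11*(-93)) + sqrt(301 + 240)/59610 = -175208/(-1023) + sqrt(541)*(1/59610) = -175208*(-1/1023) + sqrt(541)/59610 = 15928/93 + sqrt(541)/59610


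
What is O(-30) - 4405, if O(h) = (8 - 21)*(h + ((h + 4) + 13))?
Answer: -3846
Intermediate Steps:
O(h) = -221 - 26*h (O(h) = -13*(h + ((4 + h) + 13)) = -13*(h + (17 + h)) = -13*(17 + 2*h) = -221 - 26*h)
O(-30) - 4405 = (-221 - 26*(-30)) - 4405 = (-221 + 780) - 4405 = 559 - 4405 = -3846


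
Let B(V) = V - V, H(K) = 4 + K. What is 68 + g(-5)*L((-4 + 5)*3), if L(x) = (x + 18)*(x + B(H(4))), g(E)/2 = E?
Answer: -562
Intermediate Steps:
B(V) = 0
g(E) = 2*E
L(x) = x*(18 + x) (L(x) = (x + 18)*(x + 0) = (18 + x)*x = x*(18 + x))
68 + g(-5)*L((-4 + 5)*3) = 68 + (2*(-5))*(((-4 + 5)*3)*(18 + (-4 + 5)*3)) = 68 - 10*1*3*(18 + 1*3) = 68 - 30*(18 + 3) = 68 - 30*21 = 68 - 10*63 = 68 - 630 = -562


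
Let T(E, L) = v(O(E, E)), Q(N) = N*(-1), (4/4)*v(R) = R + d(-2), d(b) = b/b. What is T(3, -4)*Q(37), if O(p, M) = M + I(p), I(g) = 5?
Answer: -333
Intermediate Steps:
d(b) = 1
O(p, M) = 5 + M (O(p, M) = M + 5 = 5 + M)
v(R) = 1 + R (v(R) = R + 1 = 1 + R)
Q(N) = -N
T(E, L) = 6 + E (T(E, L) = 1 + (5 + E) = 6 + E)
T(3, -4)*Q(37) = (6 + 3)*(-1*37) = 9*(-37) = -333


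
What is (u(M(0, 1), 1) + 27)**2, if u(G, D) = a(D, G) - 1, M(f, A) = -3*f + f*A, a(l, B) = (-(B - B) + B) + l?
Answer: 729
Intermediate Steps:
a(l, B) = B + l (a(l, B) = (-1*0 + B) + l = (0 + B) + l = B + l)
M(f, A) = -3*f + A*f
u(G, D) = -1 + D + G (u(G, D) = (G + D) - 1 = (D + G) - 1 = -1 + D + G)
(u(M(0, 1), 1) + 27)**2 = ((-1 + 1 + 0*(-3 + 1)) + 27)**2 = ((-1 + 1 + 0*(-2)) + 27)**2 = ((-1 + 1 + 0) + 27)**2 = (0 + 27)**2 = 27**2 = 729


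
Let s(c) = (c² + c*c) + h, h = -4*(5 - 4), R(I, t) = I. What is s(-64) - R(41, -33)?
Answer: 8147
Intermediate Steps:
h = -4 (h = -4*1 = -4)
s(c) = -4 + 2*c² (s(c) = (c² + c*c) - 4 = (c² + c²) - 4 = 2*c² - 4 = -4 + 2*c²)
s(-64) - R(41, -33) = (-4 + 2*(-64)²) - 1*41 = (-4 + 2*4096) - 41 = (-4 + 8192) - 41 = 8188 - 41 = 8147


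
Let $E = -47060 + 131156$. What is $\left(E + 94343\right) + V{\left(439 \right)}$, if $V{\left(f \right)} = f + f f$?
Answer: $371599$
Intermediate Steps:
$E = 84096$
$V{\left(f \right)} = f + f^{2}$
$\left(E + 94343\right) + V{\left(439 \right)} = \left(84096 + 94343\right) + 439 \left(1 + 439\right) = 178439 + 439 \cdot 440 = 178439 + 193160 = 371599$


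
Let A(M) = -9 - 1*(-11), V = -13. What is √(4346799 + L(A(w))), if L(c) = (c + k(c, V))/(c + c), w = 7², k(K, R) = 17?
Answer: √17387215/2 ≈ 2084.9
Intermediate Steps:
w = 49
A(M) = 2 (A(M) = -9 + 11 = 2)
L(c) = (17 + c)/(2*c) (L(c) = (c + 17)/(c + c) = (17 + c)/((2*c)) = (17 + c)*(1/(2*c)) = (17 + c)/(2*c))
√(4346799 + L(A(w))) = √(4346799 + (½)*(17 + 2)/2) = √(4346799 + (½)*(½)*19) = √(4346799 + 19/4) = √(17387215/4) = √17387215/2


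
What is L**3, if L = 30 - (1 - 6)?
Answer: 42875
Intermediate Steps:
L = 35 (L = 30 - 1*(-5) = 30 + 5 = 35)
L**3 = 35**3 = 42875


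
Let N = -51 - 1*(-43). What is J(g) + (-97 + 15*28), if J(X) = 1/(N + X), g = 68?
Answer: 19381/60 ≈ 323.02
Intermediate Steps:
N = -8 (N = -51 + 43 = -8)
J(X) = 1/(-8 + X)
J(g) + (-97 + 15*28) = 1/(-8 + 68) + (-97 + 15*28) = 1/60 + (-97 + 420) = 1/60 + 323 = 19381/60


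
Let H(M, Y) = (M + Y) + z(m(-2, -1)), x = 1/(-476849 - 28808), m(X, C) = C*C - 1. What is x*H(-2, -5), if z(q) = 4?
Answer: 3/505657 ≈ 5.9329e-6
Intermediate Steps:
m(X, C) = -1 + C**2 (m(X, C) = C**2 - 1 = -1 + C**2)
x = -1/505657 (x = 1/(-505657) = -1/505657 ≈ -1.9776e-6)
H(M, Y) = 4 + M + Y (H(M, Y) = (M + Y) + 4 = 4 + M + Y)
x*H(-2, -5) = -(4 - 2 - 5)/505657 = -1/505657*(-3) = 3/505657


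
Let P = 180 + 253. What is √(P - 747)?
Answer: I*√314 ≈ 17.72*I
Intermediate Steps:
P = 433
√(P - 747) = √(433 - 747) = √(-314) = I*√314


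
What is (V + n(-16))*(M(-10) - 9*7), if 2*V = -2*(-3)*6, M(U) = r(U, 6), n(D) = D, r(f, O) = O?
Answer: -114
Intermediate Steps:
M(U) = 6
V = 18 (V = (-2*(-3)*6)/2 = (6*6)/2 = (½)*36 = 18)
(V + n(-16))*(M(-10) - 9*7) = (18 - 16)*(6 - 9*7) = 2*(6 - 63) = 2*(-57) = -114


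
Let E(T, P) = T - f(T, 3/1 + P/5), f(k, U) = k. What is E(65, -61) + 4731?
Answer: 4731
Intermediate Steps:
E(T, P) = 0 (E(T, P) = T - T = 0)
E(65, -61) + 4731 = 0 + 4731 = 4731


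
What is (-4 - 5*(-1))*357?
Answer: 357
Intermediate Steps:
(-4 - 5*(-1))*357 = (-4 + 5)*357 = 1*357 = 357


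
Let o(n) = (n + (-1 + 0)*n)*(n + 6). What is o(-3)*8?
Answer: 0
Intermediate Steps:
o(n) = 0 (o(n) = (n - n)*(6 + n) = 0*(6 + n) = 0)
o(-3)*8 = 0*8 = 0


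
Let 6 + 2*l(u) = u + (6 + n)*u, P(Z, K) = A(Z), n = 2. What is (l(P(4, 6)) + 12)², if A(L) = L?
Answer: 729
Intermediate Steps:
P(Z, K) = Z
l(u) = -3 + 9*u/2 (l(u) = -3 + (u + (6 + 2)*u)/2 = -3 + (u + 8*u)/2 = -3 + (9*u)/2 = -3 + 9*u/2)
(l(P(4, 6)) + 12)² = ((-3 + (9/2)*4) + 12)² = ((-3 + 18) + 12)² = (15 + 12)² = 27² = 729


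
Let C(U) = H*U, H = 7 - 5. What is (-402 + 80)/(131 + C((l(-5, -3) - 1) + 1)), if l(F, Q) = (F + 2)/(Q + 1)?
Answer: -161/67 ≈ -2.4030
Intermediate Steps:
H = 2
l(F, Q) = (2 + F)/(1 + Q)
C(U) = 2*U
(-402 + 80)/(131 + C((l(-5, -3) - 1) + 1)) = (-402 + 80)/(131 + 2*(((2 - 5)/(1 - 3) - 1) + 1)) = -322/(131 + 2*((-3/(-2) - 1) + 1)) = -322/(131 + 2*((-½*(-3) - 1) + 1)) = -322/(131 + 2*((3/2 - 1) + 1)) = -322/(131 + 2*(½ + 1)) = -322/(131 + 2*(3/2)) = -322/(131 + 3) = -322/134 = (1/134)*(-322) = -161/67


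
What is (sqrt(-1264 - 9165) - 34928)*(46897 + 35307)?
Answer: -2871221312 + 82204*I*sqrt(10429) ≈ -2.8712e+9 + 8.3949e+6*I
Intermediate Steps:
(sqrt(-1264 - 9165) - 34928)*(46897 + 35307) = (sqrt(-10429) - 34928)*82204 = (I*sqrt(10429) - 34928)*82204 = (-34928 + I*sqrt(10429))*82204 = -2871221312 + 82204*I*sqrt(10429)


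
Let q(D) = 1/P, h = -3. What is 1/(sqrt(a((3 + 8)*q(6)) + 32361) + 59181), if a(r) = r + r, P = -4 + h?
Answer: 414267/24516508822 - sqrt(1585535)/24516508822 ≈ 1.6846e-5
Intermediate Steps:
P = -7 (P = -4 - 3 = -7)
q(D) = -1/7 (q(D) = 1/(-7) = -1/7)
a(r) = 2*r
1/(sqrt(a((3 + 8)*q(6)) + 32361) + 59181) = 1/(sqrt(2*((3 + 8)*(-1/7)) + 32361) + 59181) = 1/(sqrt(2*(11*(-1/7)) + 32361) + 59181) = 1/(sqrt(2*(-11/7) + 32361) + 59181) = 1/(sqrt(-22/7 + 32361) + 59181) = 1/(sqrt(226505/7) + 59181) = 1/(sqrt(1585535)/7 + 59181) = 1/(59181 + sqrt(1585535)/7)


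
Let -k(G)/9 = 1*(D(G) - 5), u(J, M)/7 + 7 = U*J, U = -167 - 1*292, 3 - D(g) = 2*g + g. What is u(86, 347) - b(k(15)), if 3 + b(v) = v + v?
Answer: -277210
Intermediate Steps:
D(g) = 3 - 3*g (D(g) = 3 - (2*g + g) = 3 - 3*g)
U = -459 (U = -167 - 292 = -459)
u(J, M) = -49 - 3213*J (u(J, M) = -49 + 7*(-459*J) = -49 - 3213*J)
k(G) = 18 + 27*G (k(G) = -9*((3 - 3*G) - 5) = -9*(-2 - 3*G) = 18 + 27*G)
b(v) = -3 + 2*v (b(v) = -3 + (v + v) = -3 + 2*v)
u(86, 347) - b(k(15)) = (-49 - 3213*86) - (-3 + 2*(18 + 27*15)) = (-49 - 276318) - (-3 + 2*(18 + 405)) = -276367 - (-3 + 2*423) = -276367 - (-3 + 846) = -276367 - 1*843 = -276367 - 843 = -277210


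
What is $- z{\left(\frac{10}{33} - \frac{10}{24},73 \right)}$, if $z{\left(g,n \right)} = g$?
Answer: $\frac{5}{44} \approx 0.11364$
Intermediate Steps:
$- z{\left(\frac{10}{33} - \frac{10}{24},73 \right)} = - (\frac{10}{33} - \frac{10}{24}) = - (10 \cdot \frac{1}{33} - \frac{5}{12}) = - (\frac{10}{33} - \frac{5}{12}) = \left(-1\right) \left(- \frac{5}{44}\right) = \frac{5}{44}$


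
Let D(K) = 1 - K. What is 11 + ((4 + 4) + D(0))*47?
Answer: 434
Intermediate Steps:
11 + ((4 + 4) + D(0))*47 = 11 + ((4 + 4) + (1 - 1*0))*47 = 11 + (8 + (1 + 0))*47 = 11 + (8 + 1)*47 = 11 + 9*47 = 11 + 423 = 434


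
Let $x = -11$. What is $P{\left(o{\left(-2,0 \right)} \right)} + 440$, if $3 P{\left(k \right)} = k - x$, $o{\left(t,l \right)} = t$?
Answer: $443$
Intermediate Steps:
$P{\left(k \right)} = \frac{11}{3} + \frac{k}{3}$ ($P{\left(k \right)} = \frac{k - -11}{3} = \frac{k + 11}{3} = \frac{11 + k}{3} = \frac{11}{3} + \frac{k}{3}$)
$P{\left(o{\left(-2,0 \right)} \right)} + 440 = \left(\frac{11}{3} + \frac{1}{3} \left(-2\right)\right) + 440 = \left(\frac{11}{3} - \frac{2}{3}\right) + 440 = 3 + 440 = 443$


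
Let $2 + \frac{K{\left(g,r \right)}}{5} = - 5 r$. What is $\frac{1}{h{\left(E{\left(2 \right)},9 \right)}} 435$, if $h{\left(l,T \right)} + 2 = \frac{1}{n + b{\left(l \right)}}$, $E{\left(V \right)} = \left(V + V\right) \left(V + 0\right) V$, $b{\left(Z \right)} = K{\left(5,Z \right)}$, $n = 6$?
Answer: $- \frac{175740}{809} \approx -217.23$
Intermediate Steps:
$K{\left(g,r \right)} = -10 - 25 r$ ($K{\left(g,r \right)} = -10 + 5 \left(- 5 r\right) = -10 - 25 r$)
$b{\left(Z \right)} = -10 - 25 Z$
$E{\left(V \right)} = 2 V^{3}$ ($E{\left(V \right)} = 2 V V V = 2 V^{2} V = 2 V^{3}$)
$h{\left(l,T \right)} = -2 + \frac{1}{-4 - 25 l}$ ($h{\left(l,T \right)} = -2 + \frac{1}{6 - \left(10 + 25 l\right)} = -2 + \frac{1}{-4 - 25 l}$)
$\frac{1}{h{\left(E{\left(2 \right)},9 \right)}} 435 = \frac{1}{\frac{1}{4 + 25 \cdot 2 \cdot 2^{3}} \left(-9 - 50 \cdot 2 \cdot 2^{3}\right)} 435 = \frac{1}{\frac{1}{4 + 25 \cdot 2 \cdot 8} \left(-9 - 50 \cdot 2 \cdot 8\right)} 435 = \frac{1}{\frac{1}{4 + 25 \cdot 16} \left(-9 - 800\right)} 435 = \frac{1}{\frac{1}{4 + 400} \left(-9 - 800\right)} 435 = \frac{1}{\frac{1}{404} \left(-809\right)} 435 = \frac{1}{- \frac{809}{404}} \cdot 435 = \left(- \frac{404}{809}\right) 435 = - \frac{175740}{809}$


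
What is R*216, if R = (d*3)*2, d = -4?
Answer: -5184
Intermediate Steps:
R = -24 (R = -4*3*2 = -12*2 = -24)
R*216 = -24*216 = -5184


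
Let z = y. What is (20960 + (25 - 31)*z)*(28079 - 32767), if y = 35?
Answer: -97276000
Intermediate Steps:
z = 35
(20960 + (25 - 31)*z)*(28079 - 32767) = (20960 + (25 - 31)*35)*(28079 - 32767) = (20960 - 6*35)*(-4688) = (20960 - 210)*(-4688) = 20750*(-4688) = -97276000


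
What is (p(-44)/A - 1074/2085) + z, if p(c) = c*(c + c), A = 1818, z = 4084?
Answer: 2581107518/631755 ≈ 4085.6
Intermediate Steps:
p(c) = 2*c² (p(c) = c*(2*c) = 2*c²)
(p(-44)/A - 1074/2085) + z = ((2*(-44)²)/1818 - 1074/2085) + 4084 = ((2*1936)*(1/1818) - 1074*1/2085) + 4084 = (3872*(1/1818) - 358/695) + 4084 = (1936/909 - 358/695) + 4084 = 1020098/631755 + 4084 = 2581107518/631755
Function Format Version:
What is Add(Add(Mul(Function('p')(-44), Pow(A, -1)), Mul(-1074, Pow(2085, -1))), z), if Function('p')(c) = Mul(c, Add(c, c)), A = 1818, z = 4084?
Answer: Rational(2581107518, 631755) ≈ 4085.6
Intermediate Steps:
Function('p')(c) = Mul(2, Pow(c, 2)) (Function('p')(c) = Mul(c, Mul(2, c)) = Mul(2, Pow(c, 2)))
Add(Add(Mul(Function('p')(-44), Pow(A, -1)), Mul(-1074, Pow(2085, -1))), z) = Add(Add(Mul(Mul(2, Pow(-44, 2)), Pow(1818, -1)), Mul(-1074, Pow(2085, -1))), 4084) = Add(Add(Mul(Mul(2, 1936), Rational(1, 1818)), Mul(-1074, Rational(1, 2085))), 4084) = Add(Add(Mul(3872, Rational(1, 1818)), Rational(-358, 695)), 4084) = Add(Add(Rational(1936, 909), Rational(-358, 695)), 4084) = Add(Rational(1020098, 631755), 4084) = Rational(2581107518, 631755)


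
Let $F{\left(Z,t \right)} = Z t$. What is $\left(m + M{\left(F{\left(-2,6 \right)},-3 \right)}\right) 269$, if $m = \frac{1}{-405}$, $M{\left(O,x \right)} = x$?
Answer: $- \frac{327104}{405} \approx -807.66$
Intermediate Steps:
$m = - \frac{1}{405} \approx -0.0024691$
$\left(m + M{\left(F{\left(-2,6 \right)},-3 \right)}\right) 269 = \left(- \frac{1}{405} - 3\right) 269 = \left(- \frac{1216}{405}\right) 269 = - \frac{327104}{405}$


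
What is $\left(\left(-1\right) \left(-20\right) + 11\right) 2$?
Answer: $62$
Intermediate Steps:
$\left(\left(-1\right) \left(-20\right) + 11\right) 2 = \left(20 + 11\right) 2 = 31 \cdot 2 = 62$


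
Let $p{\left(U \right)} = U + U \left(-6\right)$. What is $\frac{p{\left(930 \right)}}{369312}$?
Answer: $- \frac{775}{61552} \approx -0.012591$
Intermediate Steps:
$p{\left(U \right)} = - 5 U$ ($p{\left(U \right)} = U - 6 U = - 5 U$)
$\frac{p{\left(930 \right)}}{369312} = \frac{\left(-5\right) 930}{369312} = \left(-4650\right) \frac{1}{369312} = - \frac{775}{61552}$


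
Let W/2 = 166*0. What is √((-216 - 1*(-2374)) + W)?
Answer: √2158 ≈ 46.454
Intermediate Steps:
W = 0 (W = 2*(166*0) = 2*0 = 0)
√((-216 - 1*(-2374)) + W) = √((-216 - 1*(-2374)) + 0) = √((-216 + 2374) + 0) = √(2158 + 0) = √2158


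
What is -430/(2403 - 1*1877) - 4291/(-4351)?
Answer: 193068/1144313 ≈ 0.16872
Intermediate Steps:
-430/(2403 - 1*1877) - 4291/(-4351) = -430/(2403 - 1877) - 4291*(-1/4351) = -430/526 + 4291/4351 = -430*1/526 + 4291/4351 = -215/263 + 4291/4351 = 193068/1144313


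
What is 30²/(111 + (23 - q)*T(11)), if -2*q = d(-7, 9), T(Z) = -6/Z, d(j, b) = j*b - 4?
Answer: 825/107 ≈ 7.7103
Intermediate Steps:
d(j, b) = -4 + b*j (d(j, b) = b*j - 4 = -4 + b*j)
q = 67/2 (q = -(-4 + 9*(-7))/2 = -(-4 - 63)/2 = -½*(-67) = 67/2 ≈ 33.500)
30²/(111 + (23 - q)*T(11)) = 30²/(111 + (23 - 1*67/2)*(-6/11)) = 900/(111 + (23 - 67/2)*(-6*1/11)) = 900/(111 - 21/2*(-6/11)) = 900/(111 + 63/11) = 900/(1284/11) = 900*(11/1284) = 825/107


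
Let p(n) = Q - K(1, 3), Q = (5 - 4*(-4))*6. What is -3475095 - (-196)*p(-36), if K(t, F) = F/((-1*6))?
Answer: -3450301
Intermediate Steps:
K(t, F) = -F/6 (K(t, F) = F/(-6) = F*(-1/6) = -F/6)
Q = 126 (Q = (5 + 16)*6 = 21*6 = 126)
p(n) = 253/2 (p(n) = 126 - (-1)*3/6 = 126 - 1*(-1/2) = 126 + 1/2 = 253/2)
-3475095 - (-196)*p(-36) = -3475095 - (-196)*253/2 = -3475095 - 1*(-24794) = -3475095 + 24794 = -3450301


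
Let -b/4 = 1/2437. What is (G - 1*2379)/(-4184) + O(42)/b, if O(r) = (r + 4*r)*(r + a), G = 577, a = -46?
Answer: 1070623741/2092 ≈ 5.1177e+5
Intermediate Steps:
b = -4/2437 ≈ -0.0016414
O(r) = 5*r*(-46 + r) (O(r) = (r + 4*r)*(r - 46) = (5*r)*(-46 + r) = 5*r*(-46 + r))
(G - 1*2379)/(-4184) + O(42)/b = (577 - 1*2379)/(-4184) + (5*42*(-46 + 42))/(-4/2437) = (577 - 2379)*(-1/4184) + (5*42*(-4))*(-2437/4) = -1802*(-1/4184) - 840*(-2437/4) = 901/2092 + 511770 = 1070623741/2092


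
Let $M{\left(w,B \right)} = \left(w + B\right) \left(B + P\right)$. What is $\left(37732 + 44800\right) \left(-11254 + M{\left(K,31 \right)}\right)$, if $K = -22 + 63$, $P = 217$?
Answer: $544876264$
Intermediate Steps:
$K = 41$
$M{\left(w,B \right)} = \left(217 + B\right) \left(B + w\right)$ ($M{\left(w,B \right)} = \left(w + B\right) \left(B + 217\right) = \left(B + w\right) \left(217 + B\right) = \left(217 + B\right) \left(B + w\right)$)
$\left(37732 + 44800\right) \left(-11254 + M{\left(K,31 \right)}\right) = \left(37732 + 44800\right) \left(-11254 + \left(31^{2} + 217 \cdot 31 + 217 \cdot 41 + 31 \cdot 41\right)\right) = 82532 \left(-11254 + \left(961 + 6727 + 8897 + 1271\right)\right) = 82532 \left(-11254 + 17856\right) = 82532 \cdot 6602 = 544876264$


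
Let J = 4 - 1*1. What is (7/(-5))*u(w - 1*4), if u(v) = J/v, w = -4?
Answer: 21/40 ≈ 0.52500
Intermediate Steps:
J = 3 (J = 4 - 1 = 3)
u(v) = 3/v
(7/(-5))*u(w - 1*4) = (7/(-5))*(3/(-4 - 1*4)) = (7*(-1/5))*(3/(-4 - 4)) = -21/(5*(-8)) = -21*(-1)/(5*8) = -7/5*(-3/8) = 21/40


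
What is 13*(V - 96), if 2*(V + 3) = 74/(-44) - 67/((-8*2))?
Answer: -447291/352 ≈ -1270.7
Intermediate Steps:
V = -615/352 (V = -3 + (74/(-44) - 67/((-8*2)))/2 = -3 + (74*(-1/44) - 67/(-16))/2 = -3 + (-37/22 - 67*(-1/16))/2 = -3 + (-37/22 + 67/16)/2 = -3 + (1/2)*(441/176) = -3 + 441/352 = -615/352 ≈ -1.7472)
13*(V - 96) = 13*(-615/352 - 96) = 13*(-34407/352) = -447291/352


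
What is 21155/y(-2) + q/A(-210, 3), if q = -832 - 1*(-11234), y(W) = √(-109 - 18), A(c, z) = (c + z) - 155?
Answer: -5201/181 - 21155*I*√127/127 ≈ -28.735 - 1877.2*I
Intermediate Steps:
A(c, z) = -155 + c + z
y(W) = I*√127 (y(W) = √(-127) = I*√127)
q = 10402 (q = -832 + 11234 = 10402)
21155/y(-2) + q/A(-210, 3) = 21155/((I*√127)) + 10402/(-155 - 210 + 3) = 21155*(-I*√127/127) + 10402/(-362) = -21155*I*√127/127 + 10402*(-1/362) = -21155*I*√127/127 - 5201/181 = -5201/181 - 21155*I*√127/127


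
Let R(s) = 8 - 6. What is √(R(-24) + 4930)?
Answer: 6*√137 ≈ 70.228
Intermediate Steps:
R(s) = 2
√(R(-24) + 4930) = √(2 + 4930) = √4932 = 6*√137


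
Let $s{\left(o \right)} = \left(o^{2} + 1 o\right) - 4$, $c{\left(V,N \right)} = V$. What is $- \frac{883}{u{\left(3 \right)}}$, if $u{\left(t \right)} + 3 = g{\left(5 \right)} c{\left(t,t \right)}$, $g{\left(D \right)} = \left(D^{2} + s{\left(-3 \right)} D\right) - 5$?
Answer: $- \frac{883}{87} \approx -10.149$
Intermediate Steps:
$s{\left(o \right)} = -4 + o + o^{2}$ ($s{\left(o \right)} = \left(o^{2} + o\right) - 4 = \left(o + o^{2}\right) - 4 = -4 + o + o^{2}$)
$g{\left(D \right)} = -5 + D^{2} + 2 D$ ($g{\left(D \right)} = \left(D^{2} + \left(-4 - 3 + \left(-3\right)^{2}\right) D\right) - 5 = \left(D^{2} + \left(-4 - 3 + 9\right) D\right) - 5 = \left(D^{2} + 2 D\right) - 5 = -5 + D^{2} + 2 D$)
$u{\left(t \right)} = -3 + 30 t$ ($u{\left(t \right)} = -3 + \left(-5 + 5^{2} + 2 \cdot 5\right) t = -3 + \left(-5 + 25 + 10\right) t = -3 + 30 t$)
$- \frac{883}{u{\left(3 \right)}} = - \frac{883}{-3 + 30 \cdot 3} = - \frac{883}{-3 + 90} = - \frac{883}{87}$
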